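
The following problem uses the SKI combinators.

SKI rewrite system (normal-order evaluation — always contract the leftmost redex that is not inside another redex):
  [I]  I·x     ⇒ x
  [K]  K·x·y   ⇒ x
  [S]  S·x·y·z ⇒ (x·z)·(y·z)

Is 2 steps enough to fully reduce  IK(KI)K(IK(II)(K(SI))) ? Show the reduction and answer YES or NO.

Answer: NO — after 2 steps the term is KI(IK(II)(K(SI))), not yet normal

Derivation:
  start: IK(KI)K(IK(II)(K(SI)))
  step 1: K(KI)K(IK(II)(K(SI)))
  step 2: KI(IK(II)(K(SI)))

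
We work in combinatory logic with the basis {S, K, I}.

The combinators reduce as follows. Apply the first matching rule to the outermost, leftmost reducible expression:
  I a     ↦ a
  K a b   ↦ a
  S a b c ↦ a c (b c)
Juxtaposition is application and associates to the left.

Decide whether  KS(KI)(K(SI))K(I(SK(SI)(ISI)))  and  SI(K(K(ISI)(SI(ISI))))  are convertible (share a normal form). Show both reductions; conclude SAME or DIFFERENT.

Answer: SAME — A ⇓ SI(K(SI)), B ⇓ SI(K(SI))

Derivation:
Term A:
  start: KS(KI)(K(SI))K(I(SK(SI)(ISI)))
  step 1: S(K(SI))K(I(SK(SI)(ISI)))
  step 2: K(SI)(I(SK(SI)(ISI)))(K(I(SK(SI)(ISI))))
  step 3: SI(K(I(SK(SI)(ISI))))
  step 4: SI(K(SK(SI)(ISI)))
  step 5: SI(K(K(ISI)(SI(ISI))))
  step 6: SI(K(ISI))
  step 7: SI(K(SI))

Term B:
  start: SI(K(K(ISI)(SI(ISI))))
  step 1: SI(K(ISI))
  step 2: SI(K(SI))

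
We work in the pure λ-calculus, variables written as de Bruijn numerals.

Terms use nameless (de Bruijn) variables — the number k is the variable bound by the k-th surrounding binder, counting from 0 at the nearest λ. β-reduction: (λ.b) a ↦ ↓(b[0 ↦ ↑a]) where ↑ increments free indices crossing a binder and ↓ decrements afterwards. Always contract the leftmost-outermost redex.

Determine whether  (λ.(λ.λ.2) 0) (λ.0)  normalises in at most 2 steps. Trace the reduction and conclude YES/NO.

  start: (λ.(λ.λ.2) 0) (λ.0)
  step 1: (λ.λ.λ.0) (λ.0)
  step 2: λ.λ.0

Answer: YES — reaches normal form λ.λ.0 in 2 ≤ 2 steps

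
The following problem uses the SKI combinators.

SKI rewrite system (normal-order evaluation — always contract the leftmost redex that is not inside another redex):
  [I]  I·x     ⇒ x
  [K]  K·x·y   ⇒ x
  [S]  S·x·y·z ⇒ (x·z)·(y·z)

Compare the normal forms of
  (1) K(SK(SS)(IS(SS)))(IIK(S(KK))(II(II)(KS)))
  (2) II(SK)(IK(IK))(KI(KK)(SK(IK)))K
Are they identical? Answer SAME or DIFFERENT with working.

Term A:
  start: K(SK(SS)(IS(SS)))(IIK(S(KK))(II(II)(KS)))
  [1] SK(SS)(IS(SS))
  [2] K(IS(SS))(SS(IS(SS)))
  [3] IS(SS)
  [4] S(SS)

Term B:
  start: II(SK)(IK(IK))(KI(KK)(SK(IK)))K
  [1] I(SK)(IK(IK))(KI(KK)(SK(IK)))K
  [2] SK(IK(IK))(KI(KK)(SK(IK)))K
  [3] K(KI(KK)(SK(IK)))(IK(IK)(KI(KK)(SK(IK))))K
  [4] KI(KK)(SK(IK))K
  [5] I(SK(IK))K
  [6] SK(IK)K
  [7] KK(IKK)
  [8] K

Answer: DIFFERENT — A ⇓ S(SS), B ⇓ K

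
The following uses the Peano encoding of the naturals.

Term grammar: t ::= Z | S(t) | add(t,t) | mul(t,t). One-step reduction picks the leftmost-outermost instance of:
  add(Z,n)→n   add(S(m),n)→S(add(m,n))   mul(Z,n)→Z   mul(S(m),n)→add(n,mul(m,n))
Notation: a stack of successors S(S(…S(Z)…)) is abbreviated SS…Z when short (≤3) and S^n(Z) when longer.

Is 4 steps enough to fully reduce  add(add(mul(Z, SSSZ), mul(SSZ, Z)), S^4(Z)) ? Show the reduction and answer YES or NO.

  start: add(add(mul(Z, SSSZ), mul(SSZ, Z)), S^4(Z))
  step 1: add(add(Z, mul(SSZ, Z)), S^4(Z))
  step 2: add(mul(SSZ, Z), S^4(Z))
  step 3: add(add(Z, mul(SZ, Z)), S^4(Z))
  step 4: add(mul(SZ, Z), S^4(Z))

Answer: NO — after 4 steps the term is add(mul(SZ, Z), S^4(Z)), not yet normal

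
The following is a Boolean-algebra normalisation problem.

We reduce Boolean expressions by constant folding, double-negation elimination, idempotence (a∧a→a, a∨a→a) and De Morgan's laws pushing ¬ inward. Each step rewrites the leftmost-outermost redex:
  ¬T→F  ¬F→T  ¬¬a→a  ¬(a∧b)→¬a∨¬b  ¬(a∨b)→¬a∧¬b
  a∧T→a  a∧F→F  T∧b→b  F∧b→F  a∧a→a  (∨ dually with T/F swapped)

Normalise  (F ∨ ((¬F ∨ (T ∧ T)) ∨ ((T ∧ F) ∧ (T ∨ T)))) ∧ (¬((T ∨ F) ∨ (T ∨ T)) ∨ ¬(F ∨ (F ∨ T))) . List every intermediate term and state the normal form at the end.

  start: (F ∨ ((¬F ∨ (T ∧ T)) ∨ ((T ∧ F) ∧ (T ∨ T)))) ∧ (¬((T ∨ F) ∨ (T ∨ T)) ∨ ¬(F ∨ (F ∨ T)))
  [1] ((¬F ∨ (T ∧ T)) ∨ ((T ∧ F) ∧ (T ∨ T))) ∧ (¬((T ∨ F) ∨ (T ∨ T)) ∨ ¬(F ∨ (F ∨ T)))
  [2] ((T ∨ (T ∧ T)) ∨ ((T ∧ F) ∧ (T ∨ T))) ∧ (¬((T ∨ F) ∨ (T ∨ T)) ∨ ¬(F ∨ (F ∨ T)))
  [3] (T ∨ ((T ∧ F) ∧ (T ∨ T))) ∧ (¬((T ∨ F) ∨ (T ∨ T)) ∨ ¬(F ∨ (F ∨ T)))
  [4] T ∧ (¬((T ∨ F) ∨ (T ∨ T)) ∨ ¬(F ∨ (F ∨ T)))
  [5] ¬((T ∨ F) ∨ (T ∨ T)) ∨ ¬(F ∨ (F ∨ T))
  [6] (¬(T ∨ F) ∧ ¬(T ∨ T)) ∨ ¬(F ∨ (F ∨ T))
  [7] ((¬T ∧ ¬F) ∧ ¬(T ∨ T)) ∨ ¬(F ∨ (F ∨ T))
  [8] ((F ∧ ¬F) ∧ ¬(T ∨ T)) ∨ ¬(F ∨ (F ∨ T))
  [9] (F ∧ ¬(T ∨ T)) ∨ ¬(F ∨ (F ∨ T))
  [10] F ∨ ¬(F ∨ (F ∨ T))
  [11] ¬(F ∨ (F ∨ T))
  [12] ¬F ∧ ¬(F ∨ T)
  [13] T ∧ ¬(F ∨ T)
  [14] ¬(F ∨ T)
  [15] ¬F ∧ ¬T
  [16] T ∧ ¬T
  [17] ¬T
  [18] F

Answer: normal form = F  (in 18 steps)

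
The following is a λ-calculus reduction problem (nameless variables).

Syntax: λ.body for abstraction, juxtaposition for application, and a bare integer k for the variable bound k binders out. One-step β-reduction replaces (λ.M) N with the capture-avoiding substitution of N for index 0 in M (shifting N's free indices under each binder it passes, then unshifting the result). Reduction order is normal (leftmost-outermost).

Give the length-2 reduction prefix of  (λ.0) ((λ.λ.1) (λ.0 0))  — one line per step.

Answer: after 2 steps: λ.λ.0 0

Working:
  start: (λ.0) ((λ.λ.1) (λ.0 0))
  →1  (λ.λ.1) (λ.0 0)
  →2  λ.λ.0 0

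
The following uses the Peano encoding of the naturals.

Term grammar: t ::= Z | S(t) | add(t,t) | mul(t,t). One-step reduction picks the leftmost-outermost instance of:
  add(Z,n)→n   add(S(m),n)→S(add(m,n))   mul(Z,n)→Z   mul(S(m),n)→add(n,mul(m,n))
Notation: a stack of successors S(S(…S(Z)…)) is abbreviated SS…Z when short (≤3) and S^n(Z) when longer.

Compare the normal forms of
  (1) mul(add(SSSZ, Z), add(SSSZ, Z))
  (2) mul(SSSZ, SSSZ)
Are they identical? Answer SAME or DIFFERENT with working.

Answer: SAME — A ⇓ S^9(Z), B ⇓ S^9(Z)

Reduction:
Term A:
  start: mul(add(SSSZ, Z), add(SSSZ, Z))
  →1  mul(S(add(SSZ, Z)), add(SSSZ, Z))
  →2  add(add(SSSZ, Z), mul(add(SSZ, Z), add(SSSZ, Z)))
  →3  add(S(add(SSZ, Z)), mul(add(SSZ, Z), add(SSSZ, Z)))
  →4  S(add(add(SSZ, Z), mul(add(SSZ, Z), add(SSSZ, Z))))
  →5  S(add(S(add(SZ, Z)), mul(add(SSZ, Z), add(SSSZ, Z))))
  →6  S(S(add(add(SZ, Z), mul(add(SSZ, Z), add(SSSZ, Z)))))
  →7  S(S(add(S(add(Z, Z)), mul(add(SSZ, Z), add(SSSZ, Z)))))
  →8  S(S(S(add(add(Z, Z), mul(add(SSZ, Z), add(SSSZ, Z))))))
  →9  S(S(S(add(Z, mul(add(SSZ, Z), add(SSSZ, Z))))))
  →10  S(S(S(mul(add(SSZ, Z), add(SSSZ, Z)))))
  →11  S(S(S(mul(S(add(SZ, Z)), add(SSSZ, Z)))))
  →12  S(S(S(add(add(SSSZ, Z), mul(add(SZ, Z), add(SSSZ, Z))))))
  →13  S(S(S(add(S(add(SSZ, Z)), mul(add(SZ, Z), add(SSSZ, Z))))))
  →14  S(S(S(S(add(add(SSZ, Z), mul(add(SZ, Z), add(SSSZ, Z)))))))
  →15  S(S(S(S(add(S(add(SZ, Z)), mul(add(SZ, Z), add(SSSZ, Z)))))))
  →16  S(S(S(S(S(add(add(SZ, Z), mul(add(SZ, Z), add(SSSZ, Z))))))))
  →17  S(S(S(S(S(add(S(add(Z, Z)), mul(add(SZ, Z), add(SSSZ, Z))))))))
  →18  S(S(S(S(S(S(add(add(Z, Z), mul(add(SZ, Z), add(SSSZ, Z)))))))))
  →19  S(S(S(S(S(S(add(Z, mul(add(SZ, Z), add(SSSZ, Z)))))))))
  →20  S(S(S(S(S(S(mul(add(SZ, Z), add(SSSZ, Z))))))))
  →21  S(S(S(S(S(S(mul(S(add(Z, Z)), add(SSSZ, Z))))))))
  →22  S(S(S(S(S(S(add(add(SSSZ, Z), mul(add(Z, Z), add(SSSZ, Z)))))))))
  →23  S(S(S(S(S(S(add(S(add(SSZ, Z)), mul(add(Z, Z), add(SSSZ, Z)))))))))
  →24  S(S(S(S(S(S(S(add(add(SSZ, Z), mul(add(Z, Z), add(SSSZ, Z))))))))))
  →25  S(S(S(S(S(S(S(add(S(add(SZ, Z)), mul(add(Z, Z), add(SSSZ, Z))))))))))
  →26  S(S(S(S(S(S(S(S(add(add(SZ, Z), mul(add(Z, Z), add(SSSZ, Z)))))))))))
  →27  S(S(S(S(S(S(S(S(add(S(add(Z, Z)), mul(add(Z, Z), add(SSSZ, Z)))))))))))
  →28  S(S(S(S(S(S(S(S(S(add(add(Z, Z), mul(add(Z, Z), add(SSSZ, Z))))))))))))
  →29  S(S(S(S(S(S(S(S(S(add(Z, mul(add(Z, Z), add(SSSZ, Z))))))))))))
  →30  S(S(S(S(S(S(S(S(S(mul(add(Z, Z), add(SSSZ, Z)))))))))))
  →31  S(S(S(S(S(S(S(S(S(mul(Z, add(SSSZ, Z)))))))))))
  →32  S^9(Z)

Term B:
  start: mul(SSSZ, SSSZ)
  →1  add(SSSZ, mul(SSZ, SSSZ))
  →2  S(add(SSZ, mul(SSZ, SSSZ)))
  →3  S(S(add(SZ, mul(SSZ, SSSZ))))
  →4  S(S(S(add(Z, mul(SSZ, SSSZ)))))
  →5  S(S(S(mul(SSZ, SSSZ))))
  →6  S(S(S(add(SSSZ, mul(SZ, SSSZ)))))
  →7  S(S(S(S(add(SSZ, mul(SZ, SSSZ))))))
  →8  S(S(S(S(S(add(SZ, mul(SZ, SSSZ)))))))
  →9  S(S(S(S(S(S(add(Z, mul(SZ, SSSZ))))))))
  →10  S(S(S(S(S(S(mul(SZ, SSSZ)))))))
  →11  S(S(S(S(S(S(add(SSSZ, mul(Z, SSSZ))))))))
  →12  S(S(S(S(S(S(S(add(SSZ, mul(Z, SSSZ)))))))))
  →13  S(S(S(S(S(S(S(S(add(SZ, mul(Z, SSSZ))))))))))
  →14  S(S(S(S(S(S(S(S(S(add(Z, mul(Z, SSSZ)))))))))))
  →15  S(S(S(S(S(S(S(S(S(mul(Z, SSSZ))))))))))
  →16  S^9(Z)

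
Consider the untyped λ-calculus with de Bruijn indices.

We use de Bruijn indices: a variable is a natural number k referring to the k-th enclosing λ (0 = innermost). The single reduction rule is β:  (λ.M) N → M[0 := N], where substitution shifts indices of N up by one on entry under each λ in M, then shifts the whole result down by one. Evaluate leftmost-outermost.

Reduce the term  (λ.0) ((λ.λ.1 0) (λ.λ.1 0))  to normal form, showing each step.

Answer: normal form = λ.λ.1 0  (in 3 steps)

Working:
  start: (λ.0) ((λ.λ.1 0) (λ.λ.1 0))
  step 1: (λ.λ.1 0) (λ.λ.1 0)
  step 2: λ.(λ.λ.1 0) 0
  step 3: λ.λ.1 0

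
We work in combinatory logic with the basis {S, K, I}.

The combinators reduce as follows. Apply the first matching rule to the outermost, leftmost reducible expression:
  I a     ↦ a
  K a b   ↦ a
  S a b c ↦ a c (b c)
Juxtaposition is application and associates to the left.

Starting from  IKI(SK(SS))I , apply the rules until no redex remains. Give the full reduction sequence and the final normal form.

Answer: normal form = I  (in 3 steps)

Derivation:
  start: IKI(SK(SS))I
  [1] KI(SK(SS))I
  [2] II
  [3] I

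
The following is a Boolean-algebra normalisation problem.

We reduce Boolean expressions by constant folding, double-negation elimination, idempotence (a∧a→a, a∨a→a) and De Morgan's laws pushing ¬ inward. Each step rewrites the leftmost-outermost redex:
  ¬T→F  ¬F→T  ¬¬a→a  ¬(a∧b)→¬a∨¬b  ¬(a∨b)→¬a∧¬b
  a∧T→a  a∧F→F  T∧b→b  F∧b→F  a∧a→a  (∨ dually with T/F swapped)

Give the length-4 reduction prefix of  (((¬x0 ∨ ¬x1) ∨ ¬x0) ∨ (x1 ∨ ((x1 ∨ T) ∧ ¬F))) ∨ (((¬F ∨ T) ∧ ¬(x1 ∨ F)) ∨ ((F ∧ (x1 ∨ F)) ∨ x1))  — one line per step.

  start: (((¬x0 ∨ ¬x1) ∨ ¬x0) ∨ (x1 ∨ ((x1 ∨ T) ∧ ¬F))) ∨ (((¬F ∨ T) ∧ ¬(x1 ∨ F)) ∨ ((F ∧ (x1 ∨ F)) ∨ x1))
  step 1: (((¬x0 ∨ ¬x1) ∨ ¬x0) ∨ (x1 ∨ (T ∧ ¬F))) ∨ (((¬F ∨ T) ∧ ¬(x1 ∨ F)) ∨ ((F ∧ (x1 ∨ F)) ∨ x1))
  step 2: (((¬x0 ∨ ¬x1) ∨ ¬x0) ∨ (x1 ∨ ¬F)) ∨ (((¬F ∨ T) ∧ ¬(x1 ∨ F)) ∨ ((F ∧ (x1 ∨ F)) ∨ x1))
  step 3: (((¬x0 ∨ ¬x1) ∨ ¬x0) ∨ (x1 ∨ T)) ∨ (((¬F ∨ T) ∧ ¬(x1 ∨ F)) ∨ ((F ∧ (x1 ∨ F)) ∨ x1))
  step 4: (((¬x0 ∨ ¬x1) ∨ ¬x0) ∨ T) ∨ (((¬F ∨ T) ∧ ¬(x1 ∨ F)) ∨ ((F ∧ (x1 ∨ F)) ∨ x1))

Answer: after 4 steps: (((¬x0 ∨ ¬x1) ∨ ¬x0) ∨ T) ∨ (((¬F ∨ T) ∧ ¬(x1 ∨ F)) ∨ ((F ∧ (x1 ∨ F)) ∨ x1))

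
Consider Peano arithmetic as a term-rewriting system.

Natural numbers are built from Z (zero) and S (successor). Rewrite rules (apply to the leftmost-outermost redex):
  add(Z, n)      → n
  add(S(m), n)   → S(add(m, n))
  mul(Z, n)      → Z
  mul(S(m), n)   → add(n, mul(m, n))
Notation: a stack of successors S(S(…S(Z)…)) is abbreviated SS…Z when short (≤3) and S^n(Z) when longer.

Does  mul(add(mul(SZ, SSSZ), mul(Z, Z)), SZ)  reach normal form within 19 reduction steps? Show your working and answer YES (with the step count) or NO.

Answer: NO — after 19 steps the term is S(S(S(mul(mul(Z, Z), SZ)))), not yet normal

Reduction:
  start: mul(add(mul(SZ, SSSZ), mul(Z, Z)), SZ)
  [1] mul(add(add(SSSZ, mul(Z, SSSZ)), mul(Z, Z)), SZ)
  [2] mul(add(S(add(SSZ, mul(Z, SSSZ))), mul(Z, Z)), SZ)
  [3] mul(S(add(add(SSZ, mul(Z, SSSZ)), mul(Z, Z))), SZ)
  [4] add(SZ, mul(add(add(SSZ, mul(Z, SSSZ)), mul(Z, Z)), SZ))
  [5] S(add(Z, mul(add(add(SSZ, mul(Z, SSSZ)), mul(Z, Z)), SZ)))
  [6] S(mul(add(add(SSZ, mul(Z, SSSZ)), mul(Z, Z)), SZ))
  [7] S(mul(add(S(add(SZ, mul(Z, SSSZ))), mul(Z, Z)), SZ))
  [8] S(mul(S(add(add(SZ, mul(Z, SSSZ)), mul(Z, Z))), SZ))
  [9] S(add(SZ, mul(add(add(SZ, mul(Z, SSSZ)), mul(Z, Z)), SZ)))
  [10] S(S(add(Z, mul(add(add(SZ, mul(Z, SSSZ)), mul(Z, Z)), SZ))))
  [11] S(S(mul(add(add(SZ, mul(Z, SSSZ)), mul(Z, Z)), SZ)))
  [12] S(S(mul(add(S(add(Z, mul(Z, SSSZ))), mul(Z, Z)), SZ)))
  [13] S(S(mul(S(add(add(Z, mul(Z, SSSZ)), mul(Z, Z))), SZ)))
  [14] S(S(add(SZ, mul(add(add(Z, mul(Z, SSSZ)), mul(Z, Z)), SZ))))
  [15] S(S(S(add(Z, mul(add(add(Z, mul(Z, SSSZ)), mul(Z, Z)), SZ)))))
  [16] S(S(S(mul(add(add(Z, mul(Z, SSSZ)), mul(Z, Z)), SZ))))
  [17] S(S(S(mul(add(mul(Z, SSSZ), mul(Z, Z)), SZ))))
  [18] S(S(S(mul(add(Z, mul(Z, Z)), SZ))))
  [19] S(S(S(mul(mul(Z, Z), SZ))))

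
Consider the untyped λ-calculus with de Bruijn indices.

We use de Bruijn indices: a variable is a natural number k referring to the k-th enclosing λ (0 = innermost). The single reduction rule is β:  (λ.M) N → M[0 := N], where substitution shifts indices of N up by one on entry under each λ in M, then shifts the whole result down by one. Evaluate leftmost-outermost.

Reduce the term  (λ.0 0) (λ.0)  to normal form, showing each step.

  start: (λ.0 0) (λ.0)
  [1] (λ.0) (λ.0)
  [2] λ.0

Answer: normal form = λ.0  (in 2 steps)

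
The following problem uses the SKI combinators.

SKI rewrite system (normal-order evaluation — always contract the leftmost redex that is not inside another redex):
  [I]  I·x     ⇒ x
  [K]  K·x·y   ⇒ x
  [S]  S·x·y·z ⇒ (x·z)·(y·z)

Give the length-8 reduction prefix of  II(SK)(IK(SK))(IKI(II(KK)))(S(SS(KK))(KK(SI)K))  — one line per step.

  start: II(SK)(IK(SK))(IKI(II(KK)))(S(SS(KK))(KK(SI)K))
  →1  I(SK)(IK(SK))(IKI(II(KK)))(S(SS(KK))(KK(SI)K))
  →2  SK(IK(SK))(IKI(II(KK)))(S(SS(KK))(KK(SI)K))
  →3  K(IKI(II(KK)))(IK(SK)(IKI(II(KK))))(S(SS(KK))(KK(SI)K))
  →4  IKI(II(KK))(S(SS(KK))(KK(SI)K))
  →5  KI(II(KK))(S(SS(KK))(KK(SI)K))
  →6  I(S(SS(KK))(KK(SI)K))
  →7  S(SS(KK))(KK(SI)K)
  →8  S(SS(KK))(KK)

Answer: after 8 steps: S(SS(KK))(KK)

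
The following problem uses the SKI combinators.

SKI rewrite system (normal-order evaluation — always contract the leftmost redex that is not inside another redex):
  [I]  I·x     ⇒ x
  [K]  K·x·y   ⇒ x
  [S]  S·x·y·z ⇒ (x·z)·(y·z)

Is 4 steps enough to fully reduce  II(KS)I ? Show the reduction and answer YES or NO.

Answer: YES — reaches normal form S in 3 ≤ 4 steps

Derivation:
  start: II(KS)I
  [1] I(KS)I
  [2] KSI
  [3] S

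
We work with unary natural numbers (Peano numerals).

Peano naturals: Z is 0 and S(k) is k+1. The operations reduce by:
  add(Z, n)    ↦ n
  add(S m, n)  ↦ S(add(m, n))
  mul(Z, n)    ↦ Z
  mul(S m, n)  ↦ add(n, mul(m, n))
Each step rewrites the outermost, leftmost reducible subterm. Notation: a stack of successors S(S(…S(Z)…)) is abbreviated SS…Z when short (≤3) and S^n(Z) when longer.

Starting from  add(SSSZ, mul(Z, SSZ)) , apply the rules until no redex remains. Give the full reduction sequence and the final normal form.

Answer: normal form = SSSZ  (in 5 steps)

Derivation:
  start: add(SSSZ, mul(Z, SSZ))
  →1  S(add(SSZ, mul(Z, SSZ)))
  →2  S(S(add(SZ, mul(Z, SSZ))))
  →3  S(S(S(add(Z, mul(Z, SSZ)))))
  →4  S(S(S(mul(Z, SSZ))))
  →5  SSSZ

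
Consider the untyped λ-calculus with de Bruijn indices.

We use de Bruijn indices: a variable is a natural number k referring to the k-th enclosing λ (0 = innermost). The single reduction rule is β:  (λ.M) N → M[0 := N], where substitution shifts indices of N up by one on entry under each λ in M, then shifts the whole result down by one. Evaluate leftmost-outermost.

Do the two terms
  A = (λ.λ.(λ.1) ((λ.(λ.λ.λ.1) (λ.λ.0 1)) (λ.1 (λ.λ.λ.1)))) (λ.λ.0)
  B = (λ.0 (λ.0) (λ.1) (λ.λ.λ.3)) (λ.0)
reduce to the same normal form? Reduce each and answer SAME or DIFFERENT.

Term A:
  start: (λ.λ.(λ.1) ((λ.(λ.λ.λ.1) (λ.λ.0 1)) (λ.1 (λ.λ.λ.1)))) (λ.λ.0)
  [1] λ.(λ.1) ((λ.(λ.λ.λ.1) (λ.λ.0 1)) (λ.1 (λ.λ.λ.1)))
  [2] λ.0

Term B:
  start: (λ.0 (λ.0) (λ.1) (λ.λ.λ.3)) (λ.0)
  [1] (λ.0) (λ.0) (λ.λ.0) (λ.λ.λ.λ.0)
  [2] (λ.0) (λ.λ.0) (λ.λ.λ.λ.0)
  [3] (λ.λ.0) (λ.λ.λ.λ.0)
  [4] λ.0

Answer: SAME — A ⇓ λ.0, B ⇓ λ.0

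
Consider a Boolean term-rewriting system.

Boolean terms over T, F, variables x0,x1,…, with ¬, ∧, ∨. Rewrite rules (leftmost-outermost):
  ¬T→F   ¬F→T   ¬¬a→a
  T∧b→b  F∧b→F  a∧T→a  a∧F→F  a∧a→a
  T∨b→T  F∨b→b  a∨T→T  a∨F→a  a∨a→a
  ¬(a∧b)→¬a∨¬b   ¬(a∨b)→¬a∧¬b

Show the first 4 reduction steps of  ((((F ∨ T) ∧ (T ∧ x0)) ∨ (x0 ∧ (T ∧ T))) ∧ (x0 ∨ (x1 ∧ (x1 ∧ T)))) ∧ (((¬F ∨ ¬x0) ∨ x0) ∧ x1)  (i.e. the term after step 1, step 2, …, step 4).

  start: ((((F ∨ T) ∧ (T ∧ x0)) ∨ (x0 ∧ (T ∧ T))) ∧ (x0 ∨ (x1 ∧ (x1 ∧ T)))) ∧ (((¬F ∨ ¬x0) ∨ x0) ∧ x1)
  [1] (((T ∧ (T ∧ x0)) ∨ (x0 ∧ (T ∧ T))) ∧ (x0 ∨ (x1 ∧ (x1 ∧ T)))) ∧ (((¬F ∨ ¬x0) ∨ x0) ∧ x1)
  [2] (((T ∧ x0) ∨ (x0 ∧ (T ∧ T))) ∧ (x0 ∨ (x1 ∧ (x1 ∧ T)))) ∧ (((¬F ∨ ¬x0) ∨ x0) ∧ x1)
  [3] ((x0 ∨ (x0 ∧ (T ∧ T))) ∧ (x0 ∨ (x1 ∧ (x1 ∧ T)))) ∧ (((¬F ∨ ¬x0) ∨ x0) ∧ x1)
  [4] ((x0 ∨ (x0 ∧ T)) ∧ (x0 ∨ (x1 ∧ (x1 ∧ T)))) ∧ (((¬F ∨ ¬x0) ∨ x0) ∧ x1)

Answer: after 4 steps: ((x0 ∨ (x0 ∧ T)) ∧ (x0 ∨ (x1 ∧ (x1 ∧ T)))) ∧ (((¬F ∨ ¬x0) ∨ x0) ∧ x1)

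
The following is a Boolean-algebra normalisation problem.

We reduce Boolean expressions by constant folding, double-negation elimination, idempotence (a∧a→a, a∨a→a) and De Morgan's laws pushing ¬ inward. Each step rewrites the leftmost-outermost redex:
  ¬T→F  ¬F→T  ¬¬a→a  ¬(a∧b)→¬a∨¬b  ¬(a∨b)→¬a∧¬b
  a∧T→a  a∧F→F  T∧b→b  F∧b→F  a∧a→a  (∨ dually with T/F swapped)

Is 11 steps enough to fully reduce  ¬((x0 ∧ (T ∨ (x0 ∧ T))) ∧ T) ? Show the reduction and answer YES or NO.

  start: ¬((x0 ∧ (T ∨ (x0 ∧ T))) ∧ T)
  →1  ¬(x0 ∧ (T ∨ (x0 ∧ T))) ∨ ¬T
  →2  (¬x0 ∨ ¬(T ∨ (x0 ∧ T))) ∨ ¬T
  →3  (¬x0 ∨ (¬T ∧ ¬(x0 ∧ T))) ∨ ¬T
  →4  (¬x0 ∨ (F ∧ ¬(x0 ∧ T))) ∨ ¬T
  →5  (¬x0 ∨ F) ∨ ¬T
  →6  ¬x0 ∨ ¬T
  →7  ¬x0 ∨ F
  →8  ¬x0

Answer: YES — reaches normal form ¬x0 in 8 ≤ 11 steps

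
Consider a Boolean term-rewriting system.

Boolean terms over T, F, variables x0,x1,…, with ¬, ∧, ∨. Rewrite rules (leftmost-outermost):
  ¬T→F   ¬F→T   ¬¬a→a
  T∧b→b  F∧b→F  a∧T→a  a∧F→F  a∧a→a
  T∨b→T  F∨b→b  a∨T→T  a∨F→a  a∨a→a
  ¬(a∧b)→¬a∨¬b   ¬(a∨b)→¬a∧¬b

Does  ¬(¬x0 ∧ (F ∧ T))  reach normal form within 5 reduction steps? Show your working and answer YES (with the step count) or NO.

  start: ¬(¬x0 ∧ (F ∧ T))
  step 1: ¬¬x0 ∨ ¬(F ∧ T)
  step 2: x0 ∨ ¬(F ∧ T)
  step 3: x0 ∨ (¬F ∨ ¬T)
  step 4: x0 ∨ (T ∨ ¬T)
  step 5: x0 ∨ T

Answer: NO — after 5 steps the term is x0 ∨ T, not yet normal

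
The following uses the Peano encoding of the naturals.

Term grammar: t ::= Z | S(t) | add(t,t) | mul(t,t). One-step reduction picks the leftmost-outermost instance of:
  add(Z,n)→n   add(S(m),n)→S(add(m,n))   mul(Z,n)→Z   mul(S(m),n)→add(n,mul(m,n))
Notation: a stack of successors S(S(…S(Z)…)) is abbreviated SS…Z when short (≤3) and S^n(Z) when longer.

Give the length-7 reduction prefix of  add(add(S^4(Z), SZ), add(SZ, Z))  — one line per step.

Answer: after 7 steps: S(S(S(add(S(add(Z, SZ)), add(SZ, Z)))))

Derivation:
  start: add(add(S^4(Z), SZ), add(SZ, Z))
  →1  add(S(add(SSSZ, SZ)), add(SZ, Z))
  →2  S(add(add(SSSZ, SZ), add(SZ, Z)))
  →3  S(add(S(add(SSZ, SZ)), add(SZ, Z)))
  →4  S(S(add(add(SSZ, SZ), add(SZ, Z))))
  →5  S(S(add(S(add(SZ, SZ)), add(SZ, Z))))
  →6  S(S(S(add(add(SZ, SZ), add(SZ, Z)))))
  →7  S(S(S(add(S(add(Z, SZ)), add(SZ, Z)))))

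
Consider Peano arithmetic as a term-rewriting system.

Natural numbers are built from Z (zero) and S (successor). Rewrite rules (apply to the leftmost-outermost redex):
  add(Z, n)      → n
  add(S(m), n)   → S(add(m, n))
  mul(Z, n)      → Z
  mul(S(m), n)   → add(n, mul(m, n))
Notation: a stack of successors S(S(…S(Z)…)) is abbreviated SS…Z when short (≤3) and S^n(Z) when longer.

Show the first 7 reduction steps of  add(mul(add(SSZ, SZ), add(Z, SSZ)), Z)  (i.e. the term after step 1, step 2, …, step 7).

  start: add(mul(add(SSZ, SZ), add(Z, SSZ)), Z)
  →1  add(mul(S(add(SZ, SZ)), add(Z, SSZ)), Z)
  →2  add(add(add(Z, SSZ), mul(add(SZ, SZ), add(Z, SSZ))), Z)
  →3  add(add(SSZ, mul(add(SZ, SZ), add(Z, SSZ))), Z)
  →4  add(S(add(SZ, mul(add(SZ, SZ), add(Z, SSZ)))), Z)
  →5  S(add(add(SZ, mul(add(SZ, SZ), add(Z, SSZ))), Z))
  →6  S(add(S(add(Z, mul(add(SZ, SZ), add(Z, SSZ)))), Z))
  →7  S(S(add(add(Z, mul(add(SZ, SZ), add(Z, SSZ))), Z)))

Answer: after 7 steps: S(S(add(add(Z, mul(add(SZ, SZ), add(Z, SSZ))), Z)))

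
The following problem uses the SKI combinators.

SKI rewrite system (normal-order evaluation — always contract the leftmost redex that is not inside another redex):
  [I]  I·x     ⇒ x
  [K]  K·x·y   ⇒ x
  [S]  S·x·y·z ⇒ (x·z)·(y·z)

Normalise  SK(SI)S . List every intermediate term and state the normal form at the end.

Answer: normal form = S  (in 2 steps)

Reduction:
  start: SK(SI)S
  [1] KS(SIS)
  [2] S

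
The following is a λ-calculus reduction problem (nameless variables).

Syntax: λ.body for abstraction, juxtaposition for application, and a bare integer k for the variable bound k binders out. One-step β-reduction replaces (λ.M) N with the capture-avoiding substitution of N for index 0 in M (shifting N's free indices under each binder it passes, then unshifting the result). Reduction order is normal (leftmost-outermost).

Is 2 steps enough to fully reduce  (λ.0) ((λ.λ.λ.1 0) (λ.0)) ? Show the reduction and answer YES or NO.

  start: (λ.0) ((λ.λ.λ.1 0) (λ.0))
  [1] (λ.λ.λ.1 0) (λ.0)
  [2] λ.λ.1 0

Answer: YES — reaches normal form λ.λ.1 0 in 2 ≤ 2 steps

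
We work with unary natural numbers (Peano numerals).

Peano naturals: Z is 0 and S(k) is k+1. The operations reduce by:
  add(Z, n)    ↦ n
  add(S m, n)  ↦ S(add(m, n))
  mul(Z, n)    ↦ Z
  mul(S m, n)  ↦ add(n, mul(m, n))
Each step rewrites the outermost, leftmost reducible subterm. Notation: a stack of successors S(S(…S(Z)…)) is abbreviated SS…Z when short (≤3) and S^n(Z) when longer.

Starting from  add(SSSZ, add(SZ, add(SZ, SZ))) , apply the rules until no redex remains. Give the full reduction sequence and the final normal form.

Answer: normal form = S^6(Z)  (in 8 steps)

Derivation:
  start: add(SSSZ, add(SZ, add(SZ, SZ)))
  step 1: S(add(SSZ, add(SZ, add(SZ, SZ))))
  step 2: S(S(add(SZ, add(SZ, add(SZ, SZ)))))
  step 3: S(S(S(add(Z, add(SZ, add(SZ, SZ))))))
  step 4: S(S(S(add(SZ, add(SZ, SZ)))))
  step 5: S(S(S(S(add(Z, add(SZ, SZ))))))
  step 6: S(S(S(S(add(SZ, SZ)))))
  step 7: S(S(S(S(S(add(Z, SZ))))))
  step 8: S^6(Z)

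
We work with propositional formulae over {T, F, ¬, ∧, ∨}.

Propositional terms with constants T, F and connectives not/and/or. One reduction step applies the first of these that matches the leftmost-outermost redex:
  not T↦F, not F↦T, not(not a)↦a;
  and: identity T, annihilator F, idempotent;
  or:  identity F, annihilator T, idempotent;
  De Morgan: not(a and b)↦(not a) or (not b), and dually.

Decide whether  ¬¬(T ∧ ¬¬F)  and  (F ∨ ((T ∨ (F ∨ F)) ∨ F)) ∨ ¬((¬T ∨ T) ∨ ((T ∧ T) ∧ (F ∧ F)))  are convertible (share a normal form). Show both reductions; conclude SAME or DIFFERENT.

Answer: DIFFERENT — A ⇓ F, B ⇓ T

Reduction:
Term A:
  start: ¬¬(T ∧ ¬¬F)
  step 1: T ∧ ¬¬F
  step 2: ¬¬F
  step 3: F

Term B:
  start: (F ∨ ((T ∨ (F ∨ F)) ∨ F)) ∨ ¬((¬T ∨ T) ∨ ((T ∧ T) ∧ (F ∧ F)))
  step 1: ((T ∨ (F ∨ F)) ∨ F) ∨ ¬((¬T ∨ T) ∨ ((T ∧ T) ∧ (F ∧ F)))
  step 2: (T ∨ (F ∨ F)) ∨ ¬((¬T ∨ T) ∨ ((T ∧ T) ∧ (F ∧ F)))
  step 3: T ∨ ¬((¬T ∨ T) ∨ ((T ∧ T) ∧ (F ∧ F)))
  step 4: T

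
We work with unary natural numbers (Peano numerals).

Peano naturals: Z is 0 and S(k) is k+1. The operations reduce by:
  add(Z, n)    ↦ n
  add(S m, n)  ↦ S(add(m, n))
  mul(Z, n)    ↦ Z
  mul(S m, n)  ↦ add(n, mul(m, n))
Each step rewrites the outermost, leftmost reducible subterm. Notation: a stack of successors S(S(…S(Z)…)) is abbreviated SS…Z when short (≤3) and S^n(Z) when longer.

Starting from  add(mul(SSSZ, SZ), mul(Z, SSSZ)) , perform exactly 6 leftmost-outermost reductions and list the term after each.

  start: add(mul(SSSZ, SZ), mul(Z, SSSZ))
  [1] add(add(SZ, mul(SSZ, SZ)), mul(Z, SSSZ))
  [2] add(S(add(Z, mul(SSZ, SZ))), mul(Z, SSSZ))
  [3] S(add(add(Z, mul(SSZ, SZ)), mul(Z, SSSZ)))
  [4] S(add(mul(SSZ, SZ), mul(Z, SSSZ)))
  [5] S(add(add(SZ, mul(SZ, SZ)), mul(Z, SSSZ)))
  [6] S(add(S(add(Z, mul(SZ, SZ))), mul(Z, SSSZ)))

Answer: after 6 steps: S(add(S(add(Z, mul(SZ, SZ))), mul(Z, SSSZ)))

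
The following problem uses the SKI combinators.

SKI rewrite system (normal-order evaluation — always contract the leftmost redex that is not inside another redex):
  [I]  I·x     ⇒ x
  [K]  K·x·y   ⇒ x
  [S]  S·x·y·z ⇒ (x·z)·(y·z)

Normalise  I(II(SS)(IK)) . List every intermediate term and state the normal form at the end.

Answer: normal form = SSK  (in 4 steps)

Derivation:
  start: I(II(SS)(IK))
  step 1: II(SS)(IK)
  step 2: I(SS)(IK)
  step 3: SS(IK)
  step 4: SSK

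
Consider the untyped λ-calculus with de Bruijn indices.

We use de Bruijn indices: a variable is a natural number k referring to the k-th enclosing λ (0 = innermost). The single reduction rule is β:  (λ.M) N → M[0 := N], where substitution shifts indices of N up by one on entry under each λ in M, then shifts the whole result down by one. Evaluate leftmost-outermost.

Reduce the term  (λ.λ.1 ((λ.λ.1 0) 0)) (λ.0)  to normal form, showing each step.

  start: (λ.λ.1 ((λ.λ.1 0) 0)) (λ.0)
  step 1: λ.(λ.0) ((λ.λ.1 0) 0)
  step 2: λ.(λ.λ.1 0) 0
  step 3: λ.λ.1 0

Answer: normal form = λ.λ.1 0  (in 3 steps)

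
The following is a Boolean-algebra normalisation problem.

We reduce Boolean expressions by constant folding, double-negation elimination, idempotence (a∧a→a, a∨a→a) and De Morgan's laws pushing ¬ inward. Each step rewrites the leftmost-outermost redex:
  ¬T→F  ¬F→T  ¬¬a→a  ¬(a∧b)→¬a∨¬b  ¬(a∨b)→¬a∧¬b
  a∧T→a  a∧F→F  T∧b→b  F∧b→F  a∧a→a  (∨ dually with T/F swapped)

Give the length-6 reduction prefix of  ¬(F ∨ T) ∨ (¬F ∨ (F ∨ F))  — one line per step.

  start: ¬(F ∨ T) ∨ (¬F ∨ (F ∨ F))
  →1  (¬F ∧ ¬T) ∨ (¬F ∨ (F ∨ F))
  →2  (T ∧ ¬T) ∨ (¬F ∨ (F ∨ F))
  →3  ¬T ∨ (¬F ∨ (F ∨ F))
  →4  F ∨ (¬F ∨ (F ∨ F))
  →5  ¬F ∨ (F ∨ F)
  →6  T ∨ (F ∨ F)

Answer: after 6 steps: T ∨ (F ∨ F)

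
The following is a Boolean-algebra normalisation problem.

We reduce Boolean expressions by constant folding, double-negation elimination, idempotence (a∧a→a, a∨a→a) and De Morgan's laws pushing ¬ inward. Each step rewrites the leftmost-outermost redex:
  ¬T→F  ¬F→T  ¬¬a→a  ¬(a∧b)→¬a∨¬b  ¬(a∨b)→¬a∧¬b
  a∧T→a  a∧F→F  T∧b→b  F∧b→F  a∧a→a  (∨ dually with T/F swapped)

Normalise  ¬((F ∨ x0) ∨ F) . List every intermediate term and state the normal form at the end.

  start: ¬((F ∨ x0) ∨ F)
  step 1: ¬(F ∨ x0) ∧ ¬F
  step 2: (¬F ∧ ¬x0) ∧ ¬F
  step 3: (T ∧ ¬x0) ∧ ¬F
  step 4: ¬x0 ∧ ¬F
  step 5: ¬x0 ∧ T
  step 6: ¬x0

Answer: normal form = ¬x0  (in 6 steps)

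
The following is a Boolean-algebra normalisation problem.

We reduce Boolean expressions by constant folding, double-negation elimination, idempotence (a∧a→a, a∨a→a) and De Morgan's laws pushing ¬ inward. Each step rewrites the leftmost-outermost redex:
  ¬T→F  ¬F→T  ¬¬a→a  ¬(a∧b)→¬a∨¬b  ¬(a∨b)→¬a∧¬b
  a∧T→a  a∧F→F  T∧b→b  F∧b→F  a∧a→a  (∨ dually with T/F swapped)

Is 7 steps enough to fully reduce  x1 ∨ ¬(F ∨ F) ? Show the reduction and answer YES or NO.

  start: x1 ∨ ¬(F ∨ F)
  [1] x1 ∨ (¬F ∧ ¬F)
  [2] x1 ∨ ¬F
  [3] x1 ∨ T
  [4] T

Answer: YES — reaches normal form T in 4 ≤ 7 steps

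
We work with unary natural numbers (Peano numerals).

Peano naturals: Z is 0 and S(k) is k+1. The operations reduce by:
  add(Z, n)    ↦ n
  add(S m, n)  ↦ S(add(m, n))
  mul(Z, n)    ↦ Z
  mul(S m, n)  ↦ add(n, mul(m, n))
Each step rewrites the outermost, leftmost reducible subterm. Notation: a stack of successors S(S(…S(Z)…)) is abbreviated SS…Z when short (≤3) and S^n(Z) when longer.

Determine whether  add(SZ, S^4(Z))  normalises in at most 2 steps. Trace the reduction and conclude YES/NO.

Answer: YES — reaches normal form S^5(Z) in 2 ≤ 2 steps

Reduction:
  start: add(SZ, S^4(Z))
  [1] S(add(Z, S^4(Z)))
  [2] S^5(Z)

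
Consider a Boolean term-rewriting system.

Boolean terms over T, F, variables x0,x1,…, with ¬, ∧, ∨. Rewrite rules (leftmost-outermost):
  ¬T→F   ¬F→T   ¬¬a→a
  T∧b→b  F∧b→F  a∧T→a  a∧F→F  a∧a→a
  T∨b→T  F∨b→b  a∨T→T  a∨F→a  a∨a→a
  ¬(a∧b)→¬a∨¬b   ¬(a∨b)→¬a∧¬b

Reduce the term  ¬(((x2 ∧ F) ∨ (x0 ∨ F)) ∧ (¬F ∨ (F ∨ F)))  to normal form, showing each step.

Answer: normal form = ¬x0  (in 13 steps)

Derivation:
  start: ¬(((x2 ∧ F) ∨ (x0 ∨ F)) ∧ (¬F ∨ (F ∨ F)))
  →1  ¬((x2 ∧ F) ∨ (x0 ∨ F)) ∨ ¬(¬F ∨ (F ∨ F))
  →2  (¬(x2 ∧ F) ∧ ¬(x0 ∨ F)) ∨ ¬(¬F ∨ (F ∨ F))
  →3  ((¬x2 ∨ ¬F) ∧ ¬(x0 ∨ F)) ∨ ¬(¬F ∨ (F ∨ F))
  →4  ((¬x2 ∨ T) ∧ ¬(x0 ∨ F)) ∨ ¬(¬F ∨ (F ∨ F))
  →5  (T ∧ ¬(x0 ∨ F)) ∨ ¬(¬F ∨ (F ∨ F))
  →6  ¬(x0 ∨ F) ∨ ¬(¬F ∨ (F ∨ F))
  →7  (¬x0 ∧ ¬F) ∨ ¬(¬F ∨ (F ∨ F))
  →8  (¬x0 ∧ T) ∨ ¬(¬F ∨ (F ∨ F))
  →9  ¬x0 ∨ ¬(¬F ∨ (F ∨ F))
  →10  ¬x0 ∨ (¬¬F ∧ ¬(F ∨ F))
  →11  ¬x0 ∨ (F ∧ ¬(F ∨ F))
  →12  ¬x0 ∨ F
  →13  ¬x0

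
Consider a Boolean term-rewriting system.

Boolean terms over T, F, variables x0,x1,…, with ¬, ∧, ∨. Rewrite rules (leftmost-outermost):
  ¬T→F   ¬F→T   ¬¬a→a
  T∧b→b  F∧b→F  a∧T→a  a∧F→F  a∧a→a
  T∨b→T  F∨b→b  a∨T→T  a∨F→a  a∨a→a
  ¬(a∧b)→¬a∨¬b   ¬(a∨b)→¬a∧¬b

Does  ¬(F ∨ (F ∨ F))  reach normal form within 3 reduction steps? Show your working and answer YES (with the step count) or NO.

Answer: NO — after 3 steps the term is ¬(F ∨ F), not yet normal

Reduction:
  start: ¬(F ∨ (F ∨ F))
  step 1: ¬F ∧ ¬(F ∨ F)
  step 2: T ∧ ¬(F ∨ F)
  step 3: ¬(F ∨ F)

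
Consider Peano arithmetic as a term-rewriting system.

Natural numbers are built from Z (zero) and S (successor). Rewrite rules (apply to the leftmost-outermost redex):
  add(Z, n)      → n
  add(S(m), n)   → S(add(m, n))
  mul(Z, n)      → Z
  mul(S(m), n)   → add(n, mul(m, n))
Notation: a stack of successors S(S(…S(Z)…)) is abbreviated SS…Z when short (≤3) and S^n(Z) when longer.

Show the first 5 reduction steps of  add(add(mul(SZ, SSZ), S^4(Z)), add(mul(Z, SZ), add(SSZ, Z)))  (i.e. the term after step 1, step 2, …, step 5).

Answer: after 5 steps: S(add(add(S(add(Z, mul(Z, SSZ))), S^4(Z)), add(mul(Z, SZ), add(SSZ, Z))))

Reduction:
  start: add(add(mul(SZ, SSZ), S^4(Z)), add(mul(Z, SZ), add(SSZ, Z)))
  step 1: add(add(add(SSZ, mul(Z, SSZ)), S^4(Z)), add(mul(Z, SZ), add(SSZ, Z)))
  step 2: add(add(S(add(SZ, mul(Z, SSZ))), S^4(Z)), add(mul(Z, SZ), add(SSZ, Z)))
  step 3: add(S(add(add(SZ, mul(Z, SSZ)), S^4(Z))), add(mul(Z, SZ), add(SSZ, Z)))
  step 4: S(add(add(add(SZ, mul(Z, SSZ)), S^4(Z)), add(mul(Z, SZ), add(SSZ, Z))))
  step 5: S(add(add(S(add(Z, mul(Z, SSZ))), S^4(Z)), add(mul(Z, SZ), add(SSZ, Z))))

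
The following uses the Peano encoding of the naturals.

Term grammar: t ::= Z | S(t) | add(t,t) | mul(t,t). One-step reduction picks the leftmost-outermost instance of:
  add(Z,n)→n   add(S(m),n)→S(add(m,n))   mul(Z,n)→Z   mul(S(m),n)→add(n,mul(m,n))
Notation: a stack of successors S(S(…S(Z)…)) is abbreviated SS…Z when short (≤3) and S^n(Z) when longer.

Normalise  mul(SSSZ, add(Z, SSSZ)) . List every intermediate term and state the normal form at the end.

Answer: normal form = S^9(Z)  (in 19 steps)

Working:
  start: mul(SSSZ, add(Z, SSSZ))
  step 1: add(add(Z, SSSZ), mul(SSZ, add(Z, SSSZ)))
  step 2: add(SSSZ, mul(SSZ, add(Z, SSSZ)))
  step 3: S(add(SSZ, mul(SSZ, add(Z, SSSZ))))
  step 4: S(S(add(SZ, mul(SSZ, add(Z, SSSZ)))))
  step 5: S(S(S(add(Z, mul(SSZ, add(Z, SSSZ))))))
  step 6: S(S(S(mul(SSZ, add(Z, SSSZ)))))
  step 7: S(S(S(add(add(Z, SSSZ), mul(SZ, add(Z, SSSZ))))))
  step 8: S(S(S(add(SSSZ, mul(SZ, add(Z, SSSZ))))))
  step 9: S(S(S(S(add(SSZ, mul(SZ, add(Z, SSSZ)))))))
  step 10: S(S(S(S(S(add(SZ, mul(SZ, add(Z, SSSZ))))))))
  step 11: S(S(S(S(S(S(add(Z, mul(SZ, add(Z, SSSZ)))))))))
  step 12: S(S(S(S(S(S(mul(SZ, add(Z, SSSZ))))))))
  step 13: S(S(S(S(S(S(add(add(Z, SSSZ), mul(Z, add(Z, SSSZ)))))))))
  step 14: S(S(S(S(S(S(add(SSSZ, mul(Z, add(Z, SSSZ)))))))))
  step 15: S(S(S(S(S(S(S(add(SSZ, mul(Z, add(Z, SSSZ))))))))))
  step 16: S(S(S(S(S(S(S(S(add(SZ, mul(Z, add(Z, SSSZ)))))))))))
  step 17: S(S(S(S(S(S(S(S(S(add(Z, mul(Z, add(Z, SSSZ))))))))))))
  step 18: S(S(S(S(S(S(S(S(S(mul(Z, add(Z, SSSZ)))))))))))
  step 19: S^9(Z)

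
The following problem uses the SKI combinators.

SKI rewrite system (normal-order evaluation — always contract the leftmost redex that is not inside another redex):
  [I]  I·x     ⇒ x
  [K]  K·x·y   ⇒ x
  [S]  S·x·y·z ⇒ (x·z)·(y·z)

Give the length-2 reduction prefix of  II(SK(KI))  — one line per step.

Answer: after 2 steps: SK(KI)

Reduction:
  start: II(SK(KI))
  step 1: I(SK(KI))
  step 2: SK(KI)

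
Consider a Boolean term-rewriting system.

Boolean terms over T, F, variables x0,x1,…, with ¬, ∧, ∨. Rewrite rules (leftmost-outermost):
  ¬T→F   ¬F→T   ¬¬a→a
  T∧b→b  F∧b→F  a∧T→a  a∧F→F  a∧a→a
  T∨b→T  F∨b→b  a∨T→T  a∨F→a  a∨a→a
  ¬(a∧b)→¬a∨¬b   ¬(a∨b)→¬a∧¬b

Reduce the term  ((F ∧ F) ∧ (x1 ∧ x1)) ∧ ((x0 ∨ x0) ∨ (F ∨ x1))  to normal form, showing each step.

  start: ((F ∧ F) ∧ (x1 ∧ x1)) ∧ ((x0 ∨ x0) ∨ (F ∨ x1))
  [1] (F ∧ (x1 ∧ x1)) ∧ ((x0 ∨ x0) ∨ (F ∨ x1))
  [2] F ∧ ((x0 ∨ x0) ∨ (F ∨ x1))
  [3] F

Answer: normal form = F  (in 3 steps)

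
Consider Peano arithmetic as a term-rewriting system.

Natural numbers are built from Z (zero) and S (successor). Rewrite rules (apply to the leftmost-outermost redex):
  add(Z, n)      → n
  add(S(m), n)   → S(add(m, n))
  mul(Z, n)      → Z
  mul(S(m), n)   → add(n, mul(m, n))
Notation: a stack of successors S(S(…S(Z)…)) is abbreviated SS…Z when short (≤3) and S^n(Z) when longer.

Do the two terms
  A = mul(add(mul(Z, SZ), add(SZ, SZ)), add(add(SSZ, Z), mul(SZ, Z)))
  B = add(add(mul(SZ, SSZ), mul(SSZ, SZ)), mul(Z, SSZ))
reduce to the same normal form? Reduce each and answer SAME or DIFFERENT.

Term A:
  start: mul(add(mul(Z, SZ), add(SZ, SZ)), add(add(SSZ, Z), mul(SZ, Z)))
  [1] mul(add(Z, add(SZ, SZ)), add(add(SSZ, Z), mul(SZ, Z)))
  [2] mul(add(SZ, SZ), add(add(SSZ, Z), mul(SZ, Z)))
  [3] mul(S(add(Z, SZ)), add(add(SSZ, Z), mul(SZ, Z)))
  [4] add(add(add(SSZ, Z), mul(SZ, Z)), mul(add(Z, SZ), add(add(SSZ, Z), mul(SZ, Z))))
  [5] add(add(S(add(SZ, Z)), mul(SZ, Z)), mul(add(Z, SZ), add(add(SSZ, Z), mul(SZ, Z))))
  [6] add(S(add(add(SZ, Z), mul(SZ, Z))), mul(add(Z, SZ), add(add(SSZ, Z), mul(SZ, Z))))
  [7] S(add(add(add(SZ, Z), mul(SZ, Z)), mul(add(Z, SZ), add(add(SSZ, Z), mul(SZ, Z)))))
  [8] S(add(add(S(add(Z, Z)), mul(SZ, Z)), mul(add(Z, SZ), add(add(SSZ, Z), mul(SZ, Z)))))
  [9] S(add(S(add(add(Z, Z), mul(SZ, Z))), mul(add(Z, SZ), add(add(SSZ, Z), mul(SZ, Z)))))
  [10] S(S(add(add(add(Z, Z), mul(SZ, Z)), mul(add(Z, SZ), add(add(SSZ, Z), mul(SZ, Z))))))
  [11] S(S(add(add(Z, mul(SZ, Z)), mul(add(Z, SZ), add(add(SSZ, Z), mul(SZ, Z))))))
  [12] S(S(add(mul(SZ, Z), mul(add(Z, SZ), add(add(SSZ, Z), mul(SZ, Z))))))
  [13] S(S(add(add(Z, mul(Z, Z)), mul(add(Z, SZ), add(add(SSZ, Z), mul(SZ, Z))))))
  [14] S(S(add(mul(Z, Z), mul(add(Z, SZ), add(add(SSZ, Z), mul(SZ, Z))))))
  [15] S(S(add(Z, mul(add(Z, SZ), add(add(SSZ, Z), mul(SZ, Z))))))
  [16] S(S(mul(add(Z, SZ), add(add(SSZ, Z), mul(SZ, Z)))))
  [17] S(S(mul(SZ, add(add(SSZ, Z), mul(SZ, Z)))))
  [18] S(S(add(add(add(SSZ, Z), mul(SZ, Z)), mul(Z, add(add(SSZ, Z), mul(SZ, Z))))))
  [19] S(S(add(add(S(add(SZ, Z)), mul(SZ, Z)), mul(Z, add(add(SSZ, Z), mul(SZ, Z))))))
  [20] S(S(add(S(add(add(SZ, Z), mul(SZ, Z))), mul(Z, add(add(SSZ, Z), mul(SZ, Z))))))
  [21] S(S(S(add(add(add(SZ, Z), mul(SZ, Z)), mul(Z, add(add(SSZ, Z), mul(SZ, Z)))))))
  [22] S(S(S(add(add(S(add(Z, Z)), mul(SZ, Z)), mul(Z, add(add(SSZ, Z), mul(SZ, Z)))))))
  [23] S(S(S(add(S(add(add(Z, Z), mul(SZ, Z))), mul(Z, add(add(SSZ, Z), mul(SZ, Z)))))))
  [24] S(S(S(S(add(add(add(Z, Z), mul(SZ, Z)), mul(Z, add(add(SSZ, Z), mul(SZ, Z))))))))
  [25] S(S(S(S(add(add(Z, mul(SZ, Z)), mul(Z, add(add(SSZ, Z), mul(SZ, Z))))))))
  [26] S(S(S(S(add(mul(SZ, Z), mul(Z, add(add(SSZ, Z), mul(SZ, Z))))))))
  [27] S(S(S(S(add(add(Z, mul(Z, Z)), mul(Z, add(add(SSZ, Z), mul(SZ, Z))))))))
  [28] S(S(S(S(add(mul(Z, Z), mul(Z, add(add(SSZ, Z), mul(SZ, Z))))))))
  [29] S(S(S(S(add(Z, mul(Z, add(add(SSZ, Z), mul(SZ, Z))))))))
  [30] S(S(S(S(mul(Z, add(add(SSZ, Z), mul(SZ, Z)))))))
  [31] S^4(Z)

Term B:
  start: add(add(mul(SZ, SSZ), mul(SSZ, SZ)), mul(Z, SSZ))
  [1] add(add(add(SSZ, mul(Z, SSZ)), mul(SSZ, SZ)), mul(Z, SSZ))
  [2] add(add(S(add(SZ, mul(Z, SSZ))), mul(SSZ, SZ)), mul(Z, SSZ))
  [3] add(S(add(add(SZ, mul(Z, SSZ)), mul(SSZ, SZ))), mul(Z, SSZ))
  [4] S(add(add(add(SZ, mul(Z, SSZ)), mul(SSZ, SZ)), mul(Z, SSZ)))
  [5] S(add(add(S(add(Z, mul(Z, SSZ))), mul(SSZ, SZ)), mul(Z, SSZ)))
  [6] S(add(S(add(add(Z, mul(Z, SSZ)), mul(SSZ, SZ))), mul(Z, SSZ)))
  [7] S(S(add(add(add(Z, mul(Z, SSZ)), mul(SSZ, SZ)), mul(Z, SSZ))))
  [8] S(S(add(add(mul(Z, SSZ), mul(SSZ, SZ)), mul(Z, SSZ))))
  [9] S(S(add(add(Z, mul(SSZ, SZ)), mul(Z, SSZ))))
  [10] S(S(add(mul(SSZ, SZ), mul(Z, SSZ))))
  [11] S(S(add(add(SZ, mul(SZ, SZ)), mul(Z, SSZ))))
  [12] S(S(add(S(add(Z, mul(SZ, SZ))), mul(Z, SSZ))))
  [13] S(S(S(add(add(Z, mul(SZ, SZ)), mul(Z, SSZ)))))
  [14] S(S(S(add(mul(SZ, SZ), mul(Z, SSZ)))))
  [15] S(S(S(add(add(SZ, mul(Z, SZ)), mul(Z, SSZ)))))
  [16] S(S(S(add(S(add(Z, mul(Z, SZ))), mul(Z, SSZ)))))
  [17] S(S(S(S(add(add(Z, mul(Z, SZ)), mul(Z, SSZ))))))
  [18] S(S(S(S(add(mul(Z, SZ), mul(Z, SSZ))))))
  [19] S(S(S(S(add(Z, mul(Z, SSZ))))))
  [20] S(S(S(S(mul(Z, SSZ)))))
  [21] S^4(Z)

Answer: SAME — A ⇓ S^4(Z), B ⇓ S^4(Z)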